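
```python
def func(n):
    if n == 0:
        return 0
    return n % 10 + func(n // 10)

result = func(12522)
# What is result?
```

Sum of digits of 12522: 2 + 2 + 5 + 2 + 1 = 12

Answer: 12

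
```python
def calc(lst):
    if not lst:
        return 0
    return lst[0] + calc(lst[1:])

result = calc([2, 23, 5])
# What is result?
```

2 + 23 + 5 + 0 = 30

Answer: 30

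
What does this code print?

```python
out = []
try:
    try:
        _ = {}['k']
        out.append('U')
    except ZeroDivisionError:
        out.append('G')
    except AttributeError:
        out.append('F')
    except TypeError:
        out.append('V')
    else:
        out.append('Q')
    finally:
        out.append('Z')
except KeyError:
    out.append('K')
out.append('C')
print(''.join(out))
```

Execution trace: 'Z' (finally) → 'K' (outer except KeyError) → 'C' (after the try/except). Output: ZKC

Answer: ZKC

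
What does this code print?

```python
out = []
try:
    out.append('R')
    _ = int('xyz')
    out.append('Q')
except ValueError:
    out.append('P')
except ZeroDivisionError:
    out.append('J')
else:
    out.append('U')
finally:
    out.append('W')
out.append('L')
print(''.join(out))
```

Execution trace: 'R' (try body) → 'P' (except ValueError) → 'W' (finally) → 'L' (after the try/except). Output: RPWL

Answer: RPWL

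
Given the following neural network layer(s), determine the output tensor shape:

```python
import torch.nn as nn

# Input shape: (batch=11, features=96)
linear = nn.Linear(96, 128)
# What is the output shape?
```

Input: (11, 96) -> Output: (11, 128)

Answer: (11, 128)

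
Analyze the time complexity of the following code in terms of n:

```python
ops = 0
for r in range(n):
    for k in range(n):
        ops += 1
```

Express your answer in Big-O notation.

Each loop level contributes: n × n. Multiplying the contributions gives O(n^2).

Answer: O(n^2)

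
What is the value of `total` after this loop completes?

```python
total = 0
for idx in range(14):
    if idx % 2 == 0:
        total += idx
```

Sum of even numbers 0 to 13
`total` takes the values: 0 → 2 → 6 → 12 → 20 → 30 → 42

Answer: 42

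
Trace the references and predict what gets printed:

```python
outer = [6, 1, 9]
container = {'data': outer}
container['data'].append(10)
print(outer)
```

Key concept: dict holds reference to list.
Step by step:
`outer = [6, 1, 9]` → outer = [6, 1, 9]
`container = {'data': outer}` → container = {'data': [6, 1, 9]}
`container['data'].append(10)` → outer = [6, 1, 9, 10]; container = {'data': [6, 1, 9, 10]}
`print(outer)` → prints [6, 1, 9, 10]

Answer: [6, 1, 9, 10]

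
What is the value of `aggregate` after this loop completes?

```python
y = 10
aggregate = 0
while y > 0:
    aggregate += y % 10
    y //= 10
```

Sum digits of 10
`aggregate` takes the values: 0 → 1

Answer: 1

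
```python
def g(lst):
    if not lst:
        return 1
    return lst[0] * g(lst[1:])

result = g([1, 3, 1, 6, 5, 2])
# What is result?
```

Product over [1, 3, 1, 6, 5, 2] = 1 * 3 * 1 * 6 * 5 * 2 = 180

Answer: 180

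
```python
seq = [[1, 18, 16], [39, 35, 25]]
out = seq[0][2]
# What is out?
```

Trace:
`seq = [[1, 18, 16], [39, 35, 25]]` → seq = [[1, 18, 16], [39, 35, 25]]
`out = seq[0][2]` → out = 16
So out = 16

Answer: 16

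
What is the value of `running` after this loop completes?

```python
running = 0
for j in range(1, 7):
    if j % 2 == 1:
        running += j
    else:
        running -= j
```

Add odd, subtract even
`running` takes the values: 0 → 1 → -1 → 2 → -2 → 3 → -3

Answer: -3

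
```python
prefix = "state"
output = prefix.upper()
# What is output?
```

Trace:
`prefix = "state"` → prefix = 'state'
`output = prefix.upper()` → output = 'STATE'
So output = 'STATE'

Answer: 'STATE'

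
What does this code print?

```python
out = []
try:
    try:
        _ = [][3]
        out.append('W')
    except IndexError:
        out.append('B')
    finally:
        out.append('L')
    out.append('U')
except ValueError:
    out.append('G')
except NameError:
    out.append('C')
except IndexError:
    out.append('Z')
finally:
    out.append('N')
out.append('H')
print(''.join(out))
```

Execution trace: 'B' (inner except IndexError) → 'L' (inner finally) → 'U' (try body, no exception) → 'N' (finally) → 'H' (after the try/except). Output: BLUNH

Answer: BLUNH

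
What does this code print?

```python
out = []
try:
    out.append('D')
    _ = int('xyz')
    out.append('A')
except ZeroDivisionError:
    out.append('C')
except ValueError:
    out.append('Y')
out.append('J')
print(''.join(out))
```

Execution trace: 'D' (try body) → 'Y' (except ValueError) → 'J' (after the try/except). Output: DYJ

Answer: DYJ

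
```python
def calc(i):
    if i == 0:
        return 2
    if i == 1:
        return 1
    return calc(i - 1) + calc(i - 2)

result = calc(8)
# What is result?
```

Build up from base cases: calc(0)=2, calc(1)=1, calc(2)=3, calc(3)=4, calc(4)=7, calc(5)=11, calc(6)=18, ..., calc(8)=47

Answer: 47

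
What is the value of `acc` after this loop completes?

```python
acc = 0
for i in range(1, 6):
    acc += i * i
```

Sum of squares 1² to 5² = 55
`acc` takes the values: 0 → 1 → 5 → 14 → 30 → 55

Answer: 55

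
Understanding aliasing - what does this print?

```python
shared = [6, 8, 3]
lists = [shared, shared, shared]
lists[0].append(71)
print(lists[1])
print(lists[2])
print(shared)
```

Key concept: list of same reference.
Step by step:
`shared = [6, 8, 3]` → shared = [6, 8, 3]
`lists = [shared, shared, shared]` → lists = [[6, 8, 3], [6, 8, 3], [6, 8, 3]]
`lists[0].append(71)` → shared = [6, 8, 3, 71]; lists = [[6, 8, 3, 71], [6, 8, 3, 71], [6, 8, 3, 71]]
`print(lists[1])` → prints [6, 8, 3, 71]
`print(lists[2])` → prints [6, 8, 3, 71]
`print(shared)` → prints [6, 8, 3, 71]

Answer:
[6, 8, 3, 71]
[6, 8, 3, 71]
[6, 8, 3, 71]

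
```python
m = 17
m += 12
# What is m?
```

Trace:
`m = 17` → m = 17
`m += 12` → m = 29
So m = 29

Answer: 29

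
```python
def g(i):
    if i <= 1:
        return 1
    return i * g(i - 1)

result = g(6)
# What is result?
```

g(6) = 6 * 5 * 4 * 3 * 2 * 1 = 720

Answer: 720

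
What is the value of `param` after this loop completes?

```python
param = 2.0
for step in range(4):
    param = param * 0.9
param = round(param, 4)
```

Exponential decay: 2.0 * 0.9^4
`param` takes the values: 2.0 → 1.8 → 1.62 → 1.458 → 1.3122

Answer: 1.3122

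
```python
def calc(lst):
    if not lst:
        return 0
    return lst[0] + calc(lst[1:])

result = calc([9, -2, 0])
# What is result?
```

9 + (-2) + 0 + 0 = 7

Answer: 7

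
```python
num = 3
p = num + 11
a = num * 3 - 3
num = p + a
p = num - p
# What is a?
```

Trace:
`num = 3` → num = 3
`p = num + 11` → p = 14
`a = num * 3 - 3` → a = 6
`num = p + a` → num = 20
`p = num - p` → p = 6
So a = 6

Answer: 6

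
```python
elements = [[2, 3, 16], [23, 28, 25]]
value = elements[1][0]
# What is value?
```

Trace:
`elements = [[2, 3, 16], [23, 28, 25]]` → elements = [[2, 3, 16], [23, 28, 25]]
`value = elements[1][0]` → value = 23
So value = 23

Answer: 23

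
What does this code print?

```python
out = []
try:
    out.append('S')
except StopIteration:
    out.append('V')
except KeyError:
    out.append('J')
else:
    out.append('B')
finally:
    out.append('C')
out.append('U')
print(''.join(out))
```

Execution trace: 'S' (try body, no exception) → 'B' (else) → 'C' (finally) → 'U' (after the try/except). Output: SBCU

Answer: SBCU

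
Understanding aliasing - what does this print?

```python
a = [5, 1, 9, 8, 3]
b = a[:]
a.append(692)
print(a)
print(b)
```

Key concept: slice [:] creates copy.
Step by step:
`a = [5, 1, 9, 8, 3]` → a = [5, 1, 9, 8, 3]
`b = a[:]` → b = [5, 1, 9, 8, 3]
`a.append(692)` → a = [5, 1, 9, 8, 3, 692]
`print(a)` → prints [5, 1, 9, 8, 3, 692]
`print(b)` → prints [5, 1, 9, 8, 3]

Answer:
[5, 1, 9, 8, 3, 692]
[5, 1, 9, 8, 3]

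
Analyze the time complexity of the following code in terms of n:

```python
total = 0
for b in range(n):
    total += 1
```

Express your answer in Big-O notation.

Each loop level contributes: n. Multiplying the contributions gives O(n).

Answer: O(n)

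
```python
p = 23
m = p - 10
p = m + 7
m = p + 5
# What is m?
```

Trace:
`p = 23` → p = 23
`m = p - 10` → m = 13
`p = m + 7` → p = 20
`m = p + 5` → m = 25
So m = 25

Answer: 25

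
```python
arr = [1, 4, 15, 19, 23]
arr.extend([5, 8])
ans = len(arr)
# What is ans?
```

Trace:
`arr = [1, 4, 15, 19, 23]` → arr = [1, 4, 15, 19, 23]
`arr.extend([5, 8])` → arr = [1, 4, 15, 19, 23, 5, 8]
`ans = len(arr)` → ans = 7
So ans = 7

Answer: 7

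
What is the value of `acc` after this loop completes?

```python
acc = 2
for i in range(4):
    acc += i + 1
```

Start at 2, add 1 to 4 = 12
`acc` takes the values: 2 → 3 → 5 → 8 → 12

Answer: 12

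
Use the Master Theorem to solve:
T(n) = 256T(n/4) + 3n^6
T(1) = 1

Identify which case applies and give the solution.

a=256, b=4, f(n)=3n^6. log_4(256) = 4. Since c=6 > 4 and the regularity condition holds (256(n/4)^6 = (256/4^6)n^6 with 256/4^6 < 1), Case 3 applies: T(n) = Θ(f(n)) = O(n^6).

Answer: O(n^6) - Case 3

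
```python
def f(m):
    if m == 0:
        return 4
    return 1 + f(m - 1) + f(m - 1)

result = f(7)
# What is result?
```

f(m) = 1 + 2·f(m-1), f(0)=4. Closed form: (4+1)·2^7 - 1 = 639.

Answer: 639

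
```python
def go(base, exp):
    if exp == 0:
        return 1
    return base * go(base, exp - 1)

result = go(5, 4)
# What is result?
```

go(5, 4) = 5 * 5 * 5 * 5 = 625

Answer: 625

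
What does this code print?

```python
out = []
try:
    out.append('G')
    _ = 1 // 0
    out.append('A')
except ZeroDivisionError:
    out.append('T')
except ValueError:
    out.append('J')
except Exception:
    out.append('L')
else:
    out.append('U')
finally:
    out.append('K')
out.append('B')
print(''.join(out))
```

Execution trace: 'G' (try body) → 'T' (except ZeroDivisionError) → 'K' (finally) → 'B' (after the try/except). Output: GTKB

Answer: GTKB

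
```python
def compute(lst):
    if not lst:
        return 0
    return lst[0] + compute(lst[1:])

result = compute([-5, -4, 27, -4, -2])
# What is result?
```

(-5) + (-4) + 27 + (-4) + (-2) + 0 = 12

Answer: 12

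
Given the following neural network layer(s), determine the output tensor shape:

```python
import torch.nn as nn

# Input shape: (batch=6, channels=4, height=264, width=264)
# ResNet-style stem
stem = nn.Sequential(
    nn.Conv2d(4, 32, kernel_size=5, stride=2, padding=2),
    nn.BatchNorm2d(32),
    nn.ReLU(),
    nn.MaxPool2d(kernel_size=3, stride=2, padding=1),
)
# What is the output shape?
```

Input: (6, 4, 264, 264) -> after Conv2d 5x5 stride=2: (6, 32, 132, 132) -> Output: (6, 32, 66, 66)

Answer: (6, 32, 66, 66)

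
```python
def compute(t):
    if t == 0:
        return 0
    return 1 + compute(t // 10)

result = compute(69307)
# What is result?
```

Count of digits of 69307: 5

Answer: 5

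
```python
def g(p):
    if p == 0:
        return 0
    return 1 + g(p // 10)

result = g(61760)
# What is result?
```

Count of digits of 61760: 5

Answer: 5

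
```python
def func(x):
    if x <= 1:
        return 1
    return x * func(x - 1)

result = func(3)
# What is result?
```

func(3) = 3 * 2 * 1 = 6

Answer: 6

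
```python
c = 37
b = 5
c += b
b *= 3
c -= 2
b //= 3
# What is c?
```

Trace:
`c = 37` → c = 37
`b = 5` → b = 5
`c += b` → c = 42
`b *= 3` → b = 15
`c -= 2` → c = 40
`b //= 3` → b = 5
So c = 40

Answer: 40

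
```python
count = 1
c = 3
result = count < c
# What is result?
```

Trace:
`count = 1` → count = 1
`c = 3` → c = 3
`result = count < c` → result = True
So result = True

Answer: True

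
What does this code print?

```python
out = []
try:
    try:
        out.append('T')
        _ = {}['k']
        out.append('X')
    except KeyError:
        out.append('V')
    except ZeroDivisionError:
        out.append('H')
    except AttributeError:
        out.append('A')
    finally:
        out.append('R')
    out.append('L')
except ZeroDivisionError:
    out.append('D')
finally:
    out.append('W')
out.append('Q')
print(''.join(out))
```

Execution trace: 'T' (inner try body) → 'V' (inner except KeyError) → 'R' (inner finally) → 'L' (try body, no exception) → 'W' (finally) → 'Q' (after the try/except). Output: TVRLWQ

Answer: TVRLWQ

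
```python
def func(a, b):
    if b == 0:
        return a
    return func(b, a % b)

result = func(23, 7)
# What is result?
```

func(23, 7) -> func(7, 2) -> func(2, 1) -> func(1, 0) -> 1

Answer: 1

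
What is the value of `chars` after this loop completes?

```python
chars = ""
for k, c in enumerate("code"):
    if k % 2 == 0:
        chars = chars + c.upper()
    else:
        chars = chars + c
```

Uppercase even positions in 'code'
`chars` takes the values: "" → "C" → "Co" → "CoD" → "CoDe"

Answer: "CoDe"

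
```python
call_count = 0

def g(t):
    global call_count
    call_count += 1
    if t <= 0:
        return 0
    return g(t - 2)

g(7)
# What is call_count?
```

Linear recursion stepping by 2: 5 calls from t=7 down to ≤0.

Answer: 5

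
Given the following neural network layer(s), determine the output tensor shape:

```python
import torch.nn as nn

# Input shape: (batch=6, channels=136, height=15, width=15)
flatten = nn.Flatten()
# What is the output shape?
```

Input: (6, 136, 15, 15) -> Output: (6, 30600)

Answer: (6, 30600)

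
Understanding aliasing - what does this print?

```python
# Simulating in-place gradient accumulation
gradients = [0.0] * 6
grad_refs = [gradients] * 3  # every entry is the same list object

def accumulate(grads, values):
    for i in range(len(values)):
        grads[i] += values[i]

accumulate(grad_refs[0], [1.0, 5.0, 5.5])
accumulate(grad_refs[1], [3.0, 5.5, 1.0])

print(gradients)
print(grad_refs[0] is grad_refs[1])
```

Key concept: gradient accumulation aliasing.
Step by step:
`gradients = [0.0] * 6` → gradients = [0.0, 0.0, 0.0, 0.0, 0.0, 0.0]
`grad_refs = [gradients] * 3` → grad_refs = [[0.0, 0.0, 0.0, 0.0, 0.0, 0.0], [0.0, 0.0, 0.0, 0.0, 0.0, 0.0], [0.0, 0.0, 0.0, 0.0, 0.0, 0.0]]
`accumulate(grad_refs[0], [1.0, 5.0, 5.5])` → gradients = [1.0, 5.0, 5.5, 0.0, 0.0, 0.0]; grad_refs = [[1.0, 5.0, 5.5, 0.0, 0.0, 0.0], [1.0, 5.0, 5.5, 0.0, 0.0, 0.0], [1.0, 5.0, 5.5, 0.0, 0.0, 0.0]]
`accumulate(grad_refs[1], [3.0, 5.5, 1.0])` → gradients = [4.0, 10.5, 6.5, 0.0, 0.0, 0.0]; grad_refs = [[4.0, 10.5, 6.5, 0.0, 0.0, 0.0], [4.0, 10.5, 6.5, 0.0, 0.0, 0.0], [4.0, 10.5, 6.5, 0.0, 0.0, 0.0]]
`print(gradients)` → prints [4.0, 10.5, 6.5, 0.0, 0.0, 0.0]
`print(grad_refs[0] is grad_refs[1])` → prints True

Answer:
[4.0, 10.5, 6.5, 0.0, 0.0, 0.0]
True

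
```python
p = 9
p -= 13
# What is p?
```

Trace:
`p = 9` → p = 9
`p -= 13` → p = -4
So p = -4

Answer: -4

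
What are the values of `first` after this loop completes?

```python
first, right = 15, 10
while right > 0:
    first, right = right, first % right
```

GCD of 15 and 10
`first` takes the values: 15 → 10 → 5

Answer: 5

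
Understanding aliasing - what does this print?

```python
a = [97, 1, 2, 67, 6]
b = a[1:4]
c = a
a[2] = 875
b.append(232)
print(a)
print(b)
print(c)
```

Key concept: slice vs alias.
Step by step:
`a = [97, 1, 2, 67, 6]` → a = [97, 1, 2, 67, 6]
`b = a[1:4]` → b = [1, 2, 67]
`c = a` → c = [97, 1, 2, 67, 6] (same object as a)
`a[2] = 875` → a = [97, 1, 875, 67, 6] (same object as c); c = [97, 1, 875, 67, 6] (same object as a)
`b.append(232)` → b = [1, 2, 67, 232]
`print(a)` → prints [97, 1, 875, 67, 6]
`print(b)` → prints [1, 2, 67, 232]
`print(c)` → prints [97, 1, 875, 67, 6]

Answer:
[97, 1, 875, 67, 6]
[1, 2, 67, 232]
[97, 1, 875, 67, 6]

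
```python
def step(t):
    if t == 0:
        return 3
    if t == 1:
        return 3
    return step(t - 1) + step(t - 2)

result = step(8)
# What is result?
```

Build up from base cases: step(0)=3, step(1)=3, step(2)=6, step(3)=9, step(4)=15, step(5)=24, step(6)=39, ..., step(8)=102

Answer: 102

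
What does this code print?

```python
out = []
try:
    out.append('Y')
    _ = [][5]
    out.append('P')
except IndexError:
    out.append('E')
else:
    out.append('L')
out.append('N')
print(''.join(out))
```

Execution trace: 'Y' (try body) → 'E' (except IndexError) → 'N' (after the try/except). Output: YEN

Answer: YEN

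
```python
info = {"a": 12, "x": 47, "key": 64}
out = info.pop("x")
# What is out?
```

Trace:
`info = {"a": 12, "x": 47, "key": 64}` → info = {'a': 12, 'x': 47, 'key': 64}
`out = info.pop("x")` → info = {'a': 12, 'key': 64}; out = 47
So out = 47

Answer: 47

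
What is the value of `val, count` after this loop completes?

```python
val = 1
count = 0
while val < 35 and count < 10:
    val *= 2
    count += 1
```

Double until >= 35 or 10 iterations
`val, count` takes the values: (1, 0) → (2, 0) → (2, 1) → (4, 1) → (4, 2) → (8, 2) → (8, 3) → (16, 3) → (16, 4) → (32, 4) → (32, 5) → (64, 5) → (64, 6)

Answer: 64, 6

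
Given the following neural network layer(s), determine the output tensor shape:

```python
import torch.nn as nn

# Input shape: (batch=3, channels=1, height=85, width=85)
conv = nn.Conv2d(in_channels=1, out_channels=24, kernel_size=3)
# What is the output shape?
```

Input: (3, 1, 85, 85) -> Output: (3, 24, 83, 83)

Answer: (3, 24, 83, 83)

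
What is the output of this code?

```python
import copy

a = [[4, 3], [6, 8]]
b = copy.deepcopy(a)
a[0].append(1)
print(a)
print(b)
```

Key concept: deep copy is fully independent.
Step by step:
`a = [[4, 3], [6, 8]]` → a = [[4, 3], [6, 8]]
`b = copy.deepcopy(a)` → b = [[4, 3], [6, 8]]
`a[0].append(1)` → a = [[4, 3, 1], [6, 8]]
`print(a)` → prints [[4, 3, 1], [6, 8]]
`print(b)` → prints [[4, 3], [6, 8]]

Answer:
[[4, 3, 1], [6, 8]]
[[4, 3], [6, 8]]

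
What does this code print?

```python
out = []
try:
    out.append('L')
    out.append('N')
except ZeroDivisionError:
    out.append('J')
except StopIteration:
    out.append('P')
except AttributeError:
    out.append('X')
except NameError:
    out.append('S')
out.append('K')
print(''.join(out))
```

Execution trace: 'L' (try body) → 'N' (try body, no exception) → 'K' (after the try/except). Output: LNK

Answer: LNK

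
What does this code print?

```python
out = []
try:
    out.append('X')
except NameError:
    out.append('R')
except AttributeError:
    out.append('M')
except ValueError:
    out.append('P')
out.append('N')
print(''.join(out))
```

Execution trace: 'X' (try body, no exception) → 'N' (after the try/except). Output: XN

Answer: XN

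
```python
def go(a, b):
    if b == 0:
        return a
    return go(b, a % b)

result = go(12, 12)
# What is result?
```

go(12, 12) -> go(12, 0) -> 12

Answer: 12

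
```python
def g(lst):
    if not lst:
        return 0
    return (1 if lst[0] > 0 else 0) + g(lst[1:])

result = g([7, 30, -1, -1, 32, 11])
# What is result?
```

Count of positive elements in [7, 30, -1, -1, 32, 11] = 4

Answer: 4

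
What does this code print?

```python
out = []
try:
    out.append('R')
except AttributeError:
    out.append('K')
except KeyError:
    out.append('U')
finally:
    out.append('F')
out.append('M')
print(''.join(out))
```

Execution trace: 'R' (try body, no exception) → 'F' (finally) → 'M' (after the try/except). Output: RFM

Answer: RFM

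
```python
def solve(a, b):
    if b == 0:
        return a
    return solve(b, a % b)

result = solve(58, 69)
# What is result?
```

solve(58, 69) -> solve(69, 58) -> solve(58, 11) -> solve(11, 3) -> solve(3, 2) -> solve(2, 1) -> solve(1, 0) -> 1

Answer: 1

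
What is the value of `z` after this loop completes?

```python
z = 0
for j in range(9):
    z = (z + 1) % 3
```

Increment mod 3, 9 times = 0
`z` takes the values: 0 → 1 → 2 → 0 → 1 → 2 → 0 → 1 → 2 → 0

Answer: 0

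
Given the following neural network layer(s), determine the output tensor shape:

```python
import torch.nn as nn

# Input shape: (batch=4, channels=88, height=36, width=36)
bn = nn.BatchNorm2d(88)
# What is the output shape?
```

Input: (4, 88, 36, 36) -> Output: (4, 88, 36, 36)

Answer: (4, 88, 36, 36)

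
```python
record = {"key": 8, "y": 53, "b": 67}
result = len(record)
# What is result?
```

Trace:
`record = {"key": 8, "y": 53, "b": 67}` → record = {'key': 8, 'y': 53, 'b': 67}
`result = len(record)` → result = 3
So result = 3

Answer: 3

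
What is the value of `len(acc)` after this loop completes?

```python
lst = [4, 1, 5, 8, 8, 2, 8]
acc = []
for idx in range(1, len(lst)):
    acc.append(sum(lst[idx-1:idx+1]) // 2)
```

Number of 2-element averages
`acc` takes the values: [] → [2] → [2, 3] → [2, 3, 6] → [2, 3, 6, 8] → [2, 3, 6, 8, 5] → [2, 3, 6, 8, 5, 5]
So `len(acc)` = 6

Answer: 6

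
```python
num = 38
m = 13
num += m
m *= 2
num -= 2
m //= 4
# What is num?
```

Trace:
`num = 38` → num = 38
`m = 13` → m = 13
`num += m` → num = 51
`m *= 2` → m = 26
`num -= 2` → num = 49
`m //= 4` → m = 6
So num = 49

Answer: 49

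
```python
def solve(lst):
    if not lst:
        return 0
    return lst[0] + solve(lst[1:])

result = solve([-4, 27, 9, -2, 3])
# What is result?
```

(-4) + 27 + 9 + (-2) + 3 + 0 = 33

Answer: 33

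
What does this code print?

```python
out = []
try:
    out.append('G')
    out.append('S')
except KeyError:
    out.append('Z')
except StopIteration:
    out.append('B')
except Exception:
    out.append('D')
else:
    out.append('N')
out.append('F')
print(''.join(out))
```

Execution trace: 'G' (try body) → 'S' (try body, no exception) → 'N' (else) → 'F' (after the try/except). Output: GSNF

Answer: GSNF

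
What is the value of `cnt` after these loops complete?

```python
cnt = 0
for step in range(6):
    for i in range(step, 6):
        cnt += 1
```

Upper triangle: 6 + 5 + ... + 1
`cnt` takes the values: 0 → 1 → 2 → 3 → 4 → 5 → 6 → 7 → 8 → 9 → 10 → 11 → 12 → 13 → 14 → 15 → 16 → 17 → 18 → 19 → 20 → 21

Answer: 21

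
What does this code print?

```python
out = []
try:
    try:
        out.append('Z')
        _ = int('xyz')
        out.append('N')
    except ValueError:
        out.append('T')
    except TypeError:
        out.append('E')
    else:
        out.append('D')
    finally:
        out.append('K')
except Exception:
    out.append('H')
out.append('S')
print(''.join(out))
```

Execution trace: 'Z' (inner try body) → 'T' (inner except ValueError) → 'K' (inner finally) → 'S' (after the try/except). Output: ZTKS

Answer: ZTKS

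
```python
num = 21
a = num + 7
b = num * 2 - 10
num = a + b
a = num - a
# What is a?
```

Trace:
`num = 21` → num = 21
`a = num + 7` → a = 28
`b = num * 2 - 10` → b = 32
`num = a + b` → num = 60
`a = num - a` → a = 32
So a = 32

Answer: 32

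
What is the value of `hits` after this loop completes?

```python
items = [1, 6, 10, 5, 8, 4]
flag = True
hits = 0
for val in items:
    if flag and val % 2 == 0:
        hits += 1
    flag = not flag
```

Count even values at even positions
`hits` takes the values: 0 → 1 → 2

Answer: 2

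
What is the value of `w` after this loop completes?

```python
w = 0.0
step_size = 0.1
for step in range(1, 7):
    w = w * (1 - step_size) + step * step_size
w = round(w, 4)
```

Moving average with lr=0.1
`w` takes the values: 0.0 → 0.1 → 0.29 → 0.561 → 0.9049 → 1.31441 → 1.782969 → 1.783

Answer: 1.783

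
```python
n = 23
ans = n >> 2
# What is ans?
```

Trace:
`n = 23` → n = 23
`ans = n >> 2` → ans = 5
So ans = 5

Answer: 5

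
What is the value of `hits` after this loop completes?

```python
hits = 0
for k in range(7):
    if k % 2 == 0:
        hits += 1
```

Count numbers divisible by 2 in range(7)
`hits` takes the values: 0 → 1 → 2 → 3 → 4

Answer: 4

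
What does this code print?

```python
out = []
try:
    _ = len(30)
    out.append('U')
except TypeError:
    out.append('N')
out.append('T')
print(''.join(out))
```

Execution trace: 'N' (except TypeError) → 'T' (after the try/except). Output: NT

Answer: NT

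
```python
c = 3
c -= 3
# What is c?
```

Trace:
`c = 3` → c = 3
`c -= 3` → c = 0
So c = 0

Answer: 0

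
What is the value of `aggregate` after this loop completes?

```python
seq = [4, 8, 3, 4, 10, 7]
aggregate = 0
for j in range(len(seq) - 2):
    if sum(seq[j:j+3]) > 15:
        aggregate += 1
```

Count windows with sum > 15
`aggregate` takes the values: 0 → 1 → 2

Answer: 2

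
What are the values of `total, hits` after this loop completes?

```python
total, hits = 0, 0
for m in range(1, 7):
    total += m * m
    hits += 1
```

Sum of squares and count
`total, hits` takes the values: (0, 0) → (1, 0) → (1, 1) → (5, 1) → (5, 2) → (14, 2) → (14, 3) → (30, 3) → (30, 4) → (55, 4) → (55, 5) → (91, 5) → (91, 6)

Answer: 91, 6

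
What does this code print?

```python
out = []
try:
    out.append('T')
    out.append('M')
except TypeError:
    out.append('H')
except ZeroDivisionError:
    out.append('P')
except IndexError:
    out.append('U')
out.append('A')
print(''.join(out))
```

Execution trace: 'T' (try body) → 'M' (try body, no exception) → 'A' (after the try/except). Output: TMA

Answer: TMA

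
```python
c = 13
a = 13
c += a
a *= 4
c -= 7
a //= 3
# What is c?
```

Trace:
`c = 13` → c = 13
`a = 13` → a = 13
`c += a` → c = 26
`a *= 4` → a = 52
`c -= 7` → c = 19
`a //= 3` → a = 17
So c = 19

Answer: 19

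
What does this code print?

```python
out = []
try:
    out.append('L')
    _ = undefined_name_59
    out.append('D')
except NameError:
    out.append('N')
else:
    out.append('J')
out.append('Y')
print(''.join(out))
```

Execution trace: 'L' (try body) → 'N' (except NameError) → 'Y' (after the try/except). Output: LNY

Answer: LNY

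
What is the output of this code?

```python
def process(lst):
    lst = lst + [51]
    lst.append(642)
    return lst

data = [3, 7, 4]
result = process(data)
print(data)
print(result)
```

Key concept: rebinding parameter vs mutation.
Step by step:
`data = [3, 7, 4]` → data = [3, 7, 4]
`result = process(data)` → result = [3, 7, 4, 51, 642]
`print(data)` → prints [3, 7, 4]
`print(result)` → prints [3, 7, 4, 51, 642]

Answer:
[3, 7, 4]
[3, 7, 4, 51, 642]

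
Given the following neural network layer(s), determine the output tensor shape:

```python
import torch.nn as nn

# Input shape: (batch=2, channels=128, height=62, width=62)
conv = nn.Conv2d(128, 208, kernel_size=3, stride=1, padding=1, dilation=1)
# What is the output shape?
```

Input: (2, 128, 62, 62) -> Output: (2, 208, 62, 62)

Answer: (2, 208, 62, 62)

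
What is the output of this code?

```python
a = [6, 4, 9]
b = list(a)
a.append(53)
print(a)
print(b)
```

Key concept: list() constructor creates copy.
Step by step:
`a = [6, 4, 9]` → a = [6, 4, 9]
`b = list(a)` → b = [6, 4, 9]
`a.append(53)` → a = [6, 4, 9, 53]
`print(a)` → prints [6, 4, 9, 53]
`print(b)` → prints [6, 4, 9]

Answer:
[6, 4, 9, 53]
[6, 4, 9]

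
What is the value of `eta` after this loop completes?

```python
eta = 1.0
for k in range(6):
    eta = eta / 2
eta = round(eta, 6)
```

Halving LR 6 times: 1 / 2^6
`eta` takes the values: 1.0 → 0.5 → 0.25 → 0.125 → 0.0625 → 0.03125 → 0.015625

Answer: 0.015625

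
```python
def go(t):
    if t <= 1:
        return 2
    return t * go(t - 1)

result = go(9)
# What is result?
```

go(9) = 9 * 8 * 7 * 6 * 5 * 4 * 3 * 2 * 2 = 725760

Answer: 725760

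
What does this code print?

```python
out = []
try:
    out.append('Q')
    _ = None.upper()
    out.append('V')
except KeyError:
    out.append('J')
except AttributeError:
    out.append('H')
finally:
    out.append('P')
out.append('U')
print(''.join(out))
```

Execution trace: 'Q' (try body) → 'H' (except AttributeError) → 'P' (finally) → 'U' (after the try/except). Output: QHPU

Answer: QHPU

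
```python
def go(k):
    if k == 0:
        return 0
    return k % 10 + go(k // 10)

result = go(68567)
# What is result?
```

Sum of digits of 68567: 7 + 6 + 5 + 8 + 6 = 32

Answer: 32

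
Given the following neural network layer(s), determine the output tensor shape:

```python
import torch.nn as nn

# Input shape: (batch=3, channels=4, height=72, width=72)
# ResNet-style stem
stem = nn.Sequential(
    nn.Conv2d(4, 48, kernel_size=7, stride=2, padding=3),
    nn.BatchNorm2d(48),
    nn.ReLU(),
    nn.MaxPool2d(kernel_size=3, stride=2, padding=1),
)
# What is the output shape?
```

Input: (3, 4, 72, 72) -> after Conv2d 7x7 stride=2: (3, 48, 36, 36) -> Output: (3, 48, 18, 18)

Answer: (3, 48, 18, 18)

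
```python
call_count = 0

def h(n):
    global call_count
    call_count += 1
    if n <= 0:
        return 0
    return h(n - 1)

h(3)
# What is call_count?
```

Linear recursion stepping by 1: 4 calls from n=3 down to ≤0.

Answer: 4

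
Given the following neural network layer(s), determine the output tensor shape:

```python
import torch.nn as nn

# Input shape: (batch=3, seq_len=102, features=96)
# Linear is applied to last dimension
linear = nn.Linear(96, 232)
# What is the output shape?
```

Input: (3, 102, 96) -> Output: (3, 102, 232)

Answer: (3, 102, 232)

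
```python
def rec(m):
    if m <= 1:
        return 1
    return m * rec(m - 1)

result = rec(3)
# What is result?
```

rec(3) = 3 * 2 * 1 = 6

Answer: 6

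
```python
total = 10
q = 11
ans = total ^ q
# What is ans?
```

Trace:
`total = 10` → total = 10
`q = 11` → q = 11
`ans = total ^ q` → ans = 1
So ans = 1

Answer: 1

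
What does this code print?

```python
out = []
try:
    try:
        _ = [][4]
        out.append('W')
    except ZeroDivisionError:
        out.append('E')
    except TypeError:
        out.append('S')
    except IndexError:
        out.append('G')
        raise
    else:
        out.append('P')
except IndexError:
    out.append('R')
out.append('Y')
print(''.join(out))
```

Execution trace: 'G' (inner except IndexError) → 'R' (outer except IndexError) → 'Y' (after the try/except). Output: GRY

Answer: GRY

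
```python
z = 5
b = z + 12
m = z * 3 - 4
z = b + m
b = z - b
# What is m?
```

Trace:
`z = 5` → z = 5
`b = z + 12` → b = 17
`m = z * 3 - 4` → m = 11
`z = b + m` → z = 28
`b = z - b` → b = 11
So m = 11

Answer: 11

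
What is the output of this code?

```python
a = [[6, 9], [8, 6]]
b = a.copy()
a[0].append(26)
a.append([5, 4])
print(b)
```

Key concept: shallow copy with nested lists.
Step by step:
`a = [[6, 9], [8, 6]]` → a = [[6, 9], [8, 6]]
`b = a.copy()` → b = [[6, 9], [8, 6]]
`a[0].append(26)` → a = [[6, 9, 26], [8, 6]]; b = [[6, 9, 26], [8, 6]]
`a.append([5, 4])` → a = [[6, 9, 26], [8, 6], [5, 4]]
`print(b)` → prints [[6, 9, 26], [8, 6]]

Answer: [[6, 9, 26], [8, 6]]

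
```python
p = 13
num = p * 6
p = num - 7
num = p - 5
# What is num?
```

Trace:
`p = 13` → p = 13
`num = p * 6` → num = 78
`p = num - 7` → p = 71
`num = p - 5` → num = 66
So num = 66

Answer: 66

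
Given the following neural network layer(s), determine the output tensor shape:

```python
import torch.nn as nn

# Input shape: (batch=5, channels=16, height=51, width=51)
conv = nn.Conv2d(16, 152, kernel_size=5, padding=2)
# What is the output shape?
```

Input: (5, 16, 51, 51) -> Output: (5, 152, 51, 51)

Answer: (5, 152, 51, 51)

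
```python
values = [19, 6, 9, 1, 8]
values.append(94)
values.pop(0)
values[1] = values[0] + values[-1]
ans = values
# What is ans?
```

Trace:
`values = [19, 6, 9, 1, 8]` → values = [19, 6, 9, 1, 8]
`values.append(94)` → values = [19, 6, 9, 1, 8, 94]
`values.pop(0)` → values = [6, 9, 1, 8, 94]
`values[1] = values[0] + values[-1]` → values = [6, 100, 1, 8, 94]
`ans = values` → ans = [6, 100, 1, 8, 94]
So ans = [6, 100, 1, 8, 94]

Answer: [6, 100, 1, 8, 94]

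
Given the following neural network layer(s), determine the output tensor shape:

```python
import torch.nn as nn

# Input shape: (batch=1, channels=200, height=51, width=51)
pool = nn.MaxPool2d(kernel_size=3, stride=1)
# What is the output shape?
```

Input: (1, 200, 51, 51) -> Output: (1, 200, 49, 49)

Answer: (1, 200, 49, 49)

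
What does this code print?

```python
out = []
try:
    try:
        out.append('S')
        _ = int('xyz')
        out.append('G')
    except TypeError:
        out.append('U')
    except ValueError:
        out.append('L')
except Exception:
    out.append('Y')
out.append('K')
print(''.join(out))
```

Execution trace: 'S' (inner try body) → 'L' (inner except ValueError) → 'K' (after the try/except). Output: SLK

Answer: SLK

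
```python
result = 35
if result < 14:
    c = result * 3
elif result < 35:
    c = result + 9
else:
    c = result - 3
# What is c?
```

Trace:
`result = 35` → result = 35
`if result < 14: ...` → result < 14 is False, result < 35 is False, take else branch → c = 32
So c = 32

Answer: 32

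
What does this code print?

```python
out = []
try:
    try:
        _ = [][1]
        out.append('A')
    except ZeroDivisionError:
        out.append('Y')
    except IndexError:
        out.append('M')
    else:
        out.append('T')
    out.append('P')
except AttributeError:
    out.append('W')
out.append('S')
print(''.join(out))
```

Execution trace: 'M' (inner except IndexError) → 'P' (try body, no exception) → 'S' (after the try/except). Output: MPS

Answer: MPS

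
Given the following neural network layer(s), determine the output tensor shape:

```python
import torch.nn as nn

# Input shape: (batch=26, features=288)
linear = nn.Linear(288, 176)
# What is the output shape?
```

Input: (26, 288) -> Output: (26, 176)

Answer: (26, 176)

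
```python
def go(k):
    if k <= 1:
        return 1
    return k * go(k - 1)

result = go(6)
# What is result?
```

go(6) = 6 * 5 * 4 * 3 * 2 * 1 = 720

Answer: 720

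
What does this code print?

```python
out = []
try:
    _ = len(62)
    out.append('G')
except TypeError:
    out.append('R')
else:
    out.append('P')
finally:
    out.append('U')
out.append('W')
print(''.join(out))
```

Execution trace: 'R' (except TypeError) → 'U' (finally) → 'W' (after the try/except). Output: RUW

Answer: RUW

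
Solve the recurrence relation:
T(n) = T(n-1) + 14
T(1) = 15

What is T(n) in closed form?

Unrolling: T(n) = T(1) + 14·(n-1) = 15 + 14(n-1) = 14n + 1.

Answer: T(n) = 14n + 1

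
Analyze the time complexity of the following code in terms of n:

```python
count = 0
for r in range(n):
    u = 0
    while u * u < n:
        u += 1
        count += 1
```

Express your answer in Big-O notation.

Each loop level contributes: n × √n. Multiplying the contributions gives O(n√n).

Answer: O(n√n)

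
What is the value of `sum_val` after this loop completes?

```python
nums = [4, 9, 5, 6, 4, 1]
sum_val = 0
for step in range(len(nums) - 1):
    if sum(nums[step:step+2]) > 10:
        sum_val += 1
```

Count windows with sum > 10
`sum_val` takes the values: 0 → 1 → 2 → 3

Answer: 3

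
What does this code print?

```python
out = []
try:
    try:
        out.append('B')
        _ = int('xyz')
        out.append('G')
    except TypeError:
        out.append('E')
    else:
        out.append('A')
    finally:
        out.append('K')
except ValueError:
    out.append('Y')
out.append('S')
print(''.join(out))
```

Execution trace: 'B' (try body) → 'K' (finally) → 'Y' (outer except ValueError) → 'S' (after the try/except). Output: BKYS

Answer: BKYS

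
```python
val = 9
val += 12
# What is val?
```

Trace:
`val = 9` → val = 9
`val += 12` → val = 21
So val = 21

Answer: 21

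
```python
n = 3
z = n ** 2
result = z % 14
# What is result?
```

Trace:
`n = 3` → n = 3
`z = n ** 2` → z = 9
`result = z % 14` → result = 9
So result = 9

Answer: 9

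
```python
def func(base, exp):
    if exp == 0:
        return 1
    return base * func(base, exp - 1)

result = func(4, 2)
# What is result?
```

func(4, 2) = 4 * 4 = 16

Answer: 16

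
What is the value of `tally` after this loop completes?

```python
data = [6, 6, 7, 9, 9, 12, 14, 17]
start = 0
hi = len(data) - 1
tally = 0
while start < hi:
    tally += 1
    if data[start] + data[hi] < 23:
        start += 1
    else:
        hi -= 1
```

Steps to find pair summing to 23
`tally` takes the values: 0 → 1 → 2 → 3 → 4 → 5 → 6 → 7

Answer: 7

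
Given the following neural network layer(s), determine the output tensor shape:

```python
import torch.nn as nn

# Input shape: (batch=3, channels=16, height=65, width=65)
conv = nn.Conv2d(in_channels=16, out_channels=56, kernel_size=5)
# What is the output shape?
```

Input: (3, 16, 65, 65) -> Output: (3, 56, 61, 61)

Answer: (3, 56, 61, 61)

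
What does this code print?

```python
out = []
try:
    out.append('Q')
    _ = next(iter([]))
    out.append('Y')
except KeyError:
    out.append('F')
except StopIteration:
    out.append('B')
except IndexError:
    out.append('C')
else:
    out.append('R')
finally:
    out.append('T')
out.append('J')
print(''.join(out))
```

Execution trace: 'Q' (try body) → 'B' (except StopIteration) → 'T' (finally) → 'J' (after the try/except). Output: QBTJ

Answer: QBTJ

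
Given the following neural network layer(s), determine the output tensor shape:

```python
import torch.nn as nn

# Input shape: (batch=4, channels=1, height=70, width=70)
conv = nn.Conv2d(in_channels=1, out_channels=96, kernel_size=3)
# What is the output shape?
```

Input: (4, 1, 70, 70) -> Output: (4, 96, 68, 68)

Answer: (4, 96, 68, 68)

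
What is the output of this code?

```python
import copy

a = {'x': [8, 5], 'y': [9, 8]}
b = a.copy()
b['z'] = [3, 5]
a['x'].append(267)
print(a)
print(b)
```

Key concept: shallow copy of dict with mutable values.
Step by step:
`a = {'x': [8, 5], 'y': [9, 8]}` → a = {'x': [8, 5], 'y': [9, 8]}
`b = a.copy()` → b = {'x': [8, 5], 'y': [9, 8]}
`b['z'] = [3, 5]` → b = {'x': [8, 5], 'y': [9, 8], 'z': [3, 5]}
`a['x'].append(267)` → a = {'x': [8, 5, 267], 'y': [9, 8]}; b = {'x': [8, 5, 267], 'y': [9, 8], 'z': [3, 5]}
`print(a)` → prints {'x': [8, 5, 267], 'y': [9, 8]}
`print(b)` → prints {'x': [8, 5, 267], 'y': [9, 8], 'z': [3, 5]}

Answer:
{'x': [8, 5, 267], 'y': [9, 8]}
{'x': [8, 5, 267], 'y': [9, 8], 'z': [3, 5]}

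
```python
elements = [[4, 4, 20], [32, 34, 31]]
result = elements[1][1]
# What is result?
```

Trace:
`elements = [[4, 4, 20], [32, 34, 31]]` → elements = [[4, 4, 20], [32, 34, 31]]
`result = elements[1][1]` → result = 34
So result = 34

Answer: 34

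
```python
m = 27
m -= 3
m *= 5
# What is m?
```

Trace:
`m = 27` → m = 27
`m -= 3` → m = 24
`m *= 5` → m = 120
So m = 120

Answer: 120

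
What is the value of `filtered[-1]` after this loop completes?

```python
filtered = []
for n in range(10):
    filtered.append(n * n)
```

Last element of squares 0 to 9
`filtered` takes the values: [] → [0] → [0, 1] → [0, 1, 4] → [0, 1, 4, 9] → [0, 1, 4, 9, 16] → [0, 1, 4, 9, 16, 25] → [0, 1, 4, 9, 16, 25, 36] → [0, 1, 4, 9, 16, 25, 36, 49] → [0, 1, 4, 9, 16, 25, 36, 49, 64] → [0, 1, 4, 9, 16, 25, 36, 49, 64, 81]
So `filtered[-1]` = 81

Answer: 81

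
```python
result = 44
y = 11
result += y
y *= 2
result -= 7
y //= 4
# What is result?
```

Trace:
`result = 44` → result = 44
`y = 11` → y = 11
`result += y` → result = 55
`y *= 2` → y = 22
`result -= 7` → result = 48
`y //= 4` → y = 5
So result = 48

Answer: 48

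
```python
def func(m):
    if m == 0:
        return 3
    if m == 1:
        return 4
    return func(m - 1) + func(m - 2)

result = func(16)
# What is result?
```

Build up from base cases: func(0)=3, func(1)=4, func(2)=7, func(3)=11, func(4)=18, func(5)=29, func(6)=47, ..., func(16)=5778

Answer: 5778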